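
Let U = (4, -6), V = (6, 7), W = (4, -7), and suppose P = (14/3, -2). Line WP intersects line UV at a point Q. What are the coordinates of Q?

Barycentric coordinates of P with respect to UVW: (1/3, 1/3, 1/3).
On side UV the W-coordinate is zero; dropping P's W-weight 1/3 and renormalizing the remaining 1/3 : 1/3 gives weights 1/2, 1/2 on U, V.
Q = (1/2)·(4, -6) + (1/2)·(6, 7) = (5, 1/2).

(5, 1/2)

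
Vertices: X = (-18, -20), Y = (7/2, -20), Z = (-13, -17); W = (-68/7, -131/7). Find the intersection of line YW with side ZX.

(-15, -91/5)

Barycentric coordinates of W with respect to XYZ: (2/7, 2/7, 3/7).
On side ZX the Y-coordinate is zero; dropping W's Y-weight 2/7 and renormalizing the remaining 3/7 : 2/7 gives weights 3/5, 2/5 on Z, X.
V = (3/5)·(-13, -17) + (2/5)·(-18, -20) = (-15, -91/5).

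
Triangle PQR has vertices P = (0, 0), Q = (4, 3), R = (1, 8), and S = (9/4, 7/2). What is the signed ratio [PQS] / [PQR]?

1/4

[PQR] = ½·(0·(3−8) + 4·(8−0) + 1·(0−3)) = ½·(0 + 32 − 3) = 29/2.
[PQS] = ½·(0·(3−(7/2)) + 4·(7/2−0) + (9/4)·(0−3)) = ½·(0 + 14 − 27/4) = 29/8, so the ratio is (29/8)/(29/2) = 1/4.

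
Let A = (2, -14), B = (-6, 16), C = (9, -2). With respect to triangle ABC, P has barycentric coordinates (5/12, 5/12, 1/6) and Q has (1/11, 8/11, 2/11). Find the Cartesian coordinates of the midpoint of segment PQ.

(-179/132, 21/4)

Barycentric coordinates of the midpoint are the average: (67/264, 151/264, 23/132).
Converting: (67/264)·A + (151/264)·B + (23/132)·C = (-179/132, 21/4).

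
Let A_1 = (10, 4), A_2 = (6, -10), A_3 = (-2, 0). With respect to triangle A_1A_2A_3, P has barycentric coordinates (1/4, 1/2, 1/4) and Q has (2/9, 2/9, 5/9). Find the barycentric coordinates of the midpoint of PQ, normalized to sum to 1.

(17/72, 13/36, 29/72)

Since both coordinate triples sum to 1, the midpoint's barycentrics are the componentwise average.
(1/4+2/9)/2 = 17/72; similarly 13/36 and 29/72.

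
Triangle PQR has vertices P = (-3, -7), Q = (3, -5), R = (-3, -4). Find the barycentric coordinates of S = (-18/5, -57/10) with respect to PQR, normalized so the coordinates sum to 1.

Signed area of the reference triangle: [PQR] = ½·((-3)·(-5−(-4)) + 3·(-4−(-7)) + (-3)·(-7−(-5))) = ½·(3 + 9 + 6) = 9.
[SQR] = ½·((-18/5)·(-5−(-4)) + 3·(-4−(-57/10)) + (-3)·(-57/10−(-5))) = ½·(18/5 + 51/10 + 21/10) = 27/5, so the P-coordinate is (27/5)/9 = 3/5.
[PSR] = ½·((-3)·(-57/10−(-4)) + (-18/5)·(-4−(-7)) + (-3)·(-7−(-57/10))) = ½·(51/10 − 54/5 + 39/10) = -9/10, so the Q-coordinate is -1/10.
[PQS] = ½·((-3)·(-5−(-57/10)) + 3·(-57/10−(-7)) + (-18/5)·(-7−(-5))) = ½·(-21/10 + 39/10 + 36/5) = 9/2, so the R-coordinate is 1/2.
Check: 3/5 − 1/10 + 1/2 = 1.

(3/5, -1/10, 1/2)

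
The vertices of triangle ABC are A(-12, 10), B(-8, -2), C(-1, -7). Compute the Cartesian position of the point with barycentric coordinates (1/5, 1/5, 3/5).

(-23/5, -13/5)

P = (1/5)·A + (1/5)·B + (3/5)·C.
x-coordinate: (1/5)·(-12) + (1/5)·(-8) + (3/5)·(-1) = -23/5.
y-coordinate: (1/5)·10 + (1/5)·(-2) + (3/5)·(-7) = -13/5.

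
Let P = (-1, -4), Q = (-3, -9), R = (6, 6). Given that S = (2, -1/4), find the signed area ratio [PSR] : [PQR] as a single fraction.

[PQR] = ½·((-1)·(-9−6) + (-3)·(6−(-4)) + 6·(-4−(-9))) = ½·(15 − 30 + 30) = 15/2.
[PSR] = ½·((-1)·(-1/4−6) + 2·(6−(-4)) + 6·(-4−(-1/4))) = ½·(25/4 + 20 − 45/2) = 15/8, so the ratio is (15/8)/(15/2) = 1/4.

1/4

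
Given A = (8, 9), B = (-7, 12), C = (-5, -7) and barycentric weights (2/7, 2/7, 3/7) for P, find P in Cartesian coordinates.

(-13/7, 3)

P = (2/7)·A + (2/7)·B + (3/7)·C.
x-coordinate: (2/7)·8 + (2/7)·(-7) + (3/7)·(-5) = -13/7.
y-coordinate: (2/7)·9 + (2/7)·12 + (3/7)·(-7) = 3.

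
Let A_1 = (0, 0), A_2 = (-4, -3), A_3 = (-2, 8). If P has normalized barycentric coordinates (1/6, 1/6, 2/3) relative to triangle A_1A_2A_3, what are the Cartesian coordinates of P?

(-2, 29/6)

P = (1/6)·A_1 + (1/6)·A_2 + (2/3)·A_3.
x-coordinate: (1/6)·0 + (1/6)·(-4) + (2/3)·(-2) = -2.
y-coordinate: (1/6)·0 + (1/6)·(-3) + (2/3)·8 = 29/6.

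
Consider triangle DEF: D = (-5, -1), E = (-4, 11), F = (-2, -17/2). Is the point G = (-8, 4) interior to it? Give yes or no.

no

Barycentric coordinates of G: (184/87, -5/29, -82/87).
The three coordinates are positive, negative, negative; a point is interior exactly when all three are positive.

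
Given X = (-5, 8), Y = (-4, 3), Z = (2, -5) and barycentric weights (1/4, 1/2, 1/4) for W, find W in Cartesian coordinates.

(-11/4, 9/4)

W = (1/4)·X + (1/2)·Y + (1/4)·Z.
x-coordinate: (1/4)·(-5) + (1/2)·(-4) + (1/4)·2 = -11/4.
y-coordinate: (1/4)·8 + (1/2)·3 + (1/4)·(-5) = 9/4.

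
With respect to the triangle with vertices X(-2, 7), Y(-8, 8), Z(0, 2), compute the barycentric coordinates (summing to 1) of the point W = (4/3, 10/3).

Signed area of the reference triangle: [XYZ] = ½·((-2)·(8−2) + (-8)·(2−7) + 0·(7−8)) = ½·(-12 + 40 + 0) = 14.
[WYZ] = ½·((4/3)·(8−2) + (-8)·(2−(10/3)) + 0·(10/3−8)) = ½·(8 + 32/3 + 0) = 28/3, so the X-coordinate is (28/3)/14 = 2/3.
[XWZ] = ½·((-2)·(10/3−2) + (4/3)·(2−7) + 0·(7−(10/3))) = ½·(-8/3 − 20/3 + 0) = -14/3, so the Y-coordinate is -1/3.
[XYW] = ½·((-2)·(8−(10/3)) + (-8)·(10/3−7) + (4/3)·(7−8)) = ½·(-28/3 + 88/3 − 4/3) = 28/3, so the Z-coordinate is 2/3.

(2/3, -1/3, 2/3)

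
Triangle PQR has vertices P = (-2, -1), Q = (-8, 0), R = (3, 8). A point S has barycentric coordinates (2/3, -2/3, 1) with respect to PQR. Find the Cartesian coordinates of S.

S = (2/3)·P + (-2/3)·Q + 1·R.
x-coordinate: (2/3)·(-2) + (-2/3)·(-8) + 1·3 = 7.
y-coordinate: (2/3)·(-1) + (-2/3)·0 + 1·8 = 22/3.

(7, 22/3)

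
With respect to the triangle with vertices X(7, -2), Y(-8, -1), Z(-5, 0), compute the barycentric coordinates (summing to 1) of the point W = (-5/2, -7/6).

(1/3, 1/2, 1/6)

Signed area of the reference triangle: [XYZ] = ½·(7·(-1−0) + (-8)·(0−(-2)) + (-5)·(-2−(-1))) = ½·(-7 − 16 + 5) = -9.
[WYZ] = ½·((-5/2)·(-1−0) + (-8)·(0−(-7/6)) + (-5)·(-7/6−(-1))) = ½·(5/2 − 28/3 + 5/6) = -3, so the X-coordinate is (-3)/(-9) = 1/3.
[XWZ] = ½·(7·(-7/6−0) + (-5/2)·(0−(-2)) + (-5)·(-2−(-7/6))) = ½·(-49/6 − 5 + 25/6) = -9/2, so the Y-coordinate is 1/2.
[XYW] = ½·(7·(-1−(-7/6)) + (-8)·(-7/6−(-2)) + (-5/2)·(-2−(-1))) = ½·(7/6 − 20/3 + 5/2) = -3/2, so the Z-coordinate is 1/6.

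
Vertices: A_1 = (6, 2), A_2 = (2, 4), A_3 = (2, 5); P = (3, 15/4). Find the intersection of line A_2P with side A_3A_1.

(4, 7/2)

Barycentric coordinates of P with respect to A_1A_2A_3: (1/4, 1/2, 1/4).
On side A_3A_1 the A_2-coordinate is zero; dropping P's A_2-weight 1/2 and renormalizing the remaining 1/4 : 1/4 gives weights 1/2, 1/2 on A_3, A_1.
Q = (1/2)·(2, 5) + (1/2)·(6, 2) = (4, 7/2).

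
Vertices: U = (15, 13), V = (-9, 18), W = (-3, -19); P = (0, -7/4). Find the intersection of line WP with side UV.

(3, 31/2)

Barycentric coordinates of P with respect to UVW: (1/4, 1/4, 1/2).
On side UV the W-coordinate is zero; dropping P's W-weight 1/2 and renormalizing the remaining 1/4 : 1/4 gives weights 1/2, 1/2 on U, V.
Q = (1/2)·(15, 13) + (1/2)·(-9, 18) = (3, 31/2).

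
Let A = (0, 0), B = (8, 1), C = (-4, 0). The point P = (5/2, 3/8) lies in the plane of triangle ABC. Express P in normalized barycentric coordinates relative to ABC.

(1/2, 3/8, 1/8)

Signed area of the reference triangle: [ABC] = ½·(0·(1−0) + 8·(0−0) + (-4)·(0−1)) = ½·(0 + 0 + 4) = 2.
[PBC] = ½·((5/2)·(1−0) + 8·(0−(3/8)) + (-4)·(3/8−1)) = ½·(5/2 − 3 + 5/2) = 1, so the A-coordinate is 1/2 = 1/2.
[APC] = ½·(0·(3/8−0) + (5/2)·(0−0) + (-4)·(0−(3/8))) = ½·(0 + 0 + 3/2) = 3/4, so the B-coordinate is 3/8.
[ABP] = ½·(0·(1−(3/8)) + 8·(3/8−0) + (5/2)·(0−1)) = ½·(0 + 3 − 5/2) = 1/4, so the C-coordinate is 1/8.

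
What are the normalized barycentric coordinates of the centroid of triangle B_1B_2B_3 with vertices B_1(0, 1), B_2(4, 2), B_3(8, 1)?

(1/3, 1/3, 1/3)

The centroid is the average of the vertices, so each weight is 1/3.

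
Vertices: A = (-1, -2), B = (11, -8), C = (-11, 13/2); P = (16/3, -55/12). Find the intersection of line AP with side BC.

Barycentric coordinates of P with respect to ABC: (1/6, 2/3, 1/6).
On side BC the A-coordinate is zero; dropping P's A-weight 1/6 and renormalizing the remaining 2/3 : 1/6 gives weights 4/5, 1/5 on B, C.
Q = (4/5)·(11, -8) + (1/5)·(-11, 13/2) = (33/5, -51/10).

(33/5, -51/10)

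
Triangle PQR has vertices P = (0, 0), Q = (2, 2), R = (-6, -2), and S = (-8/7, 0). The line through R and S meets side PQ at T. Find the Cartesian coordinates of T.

(4/5, 4/5)

Barycentric coordinates of S with respect to PQR: (3/7, 2/7, 2/7).
On side PQ the R-coordinate is zero; dropping S's R-weight 2/7 and renormalizing the remaining 3/7 : 2/7 gives weights 3/5, 2/5 on P, Q.
T = (3/5)·(0, 0) + (2/5)·(2, 2) = (4/5, 4/5).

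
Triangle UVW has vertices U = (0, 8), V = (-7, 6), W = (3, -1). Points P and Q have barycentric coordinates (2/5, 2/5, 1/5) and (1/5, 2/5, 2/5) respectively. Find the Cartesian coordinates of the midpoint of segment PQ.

Barycentric coordinates of the midpoint are the average: (3/10, 2/5, 3/10).
Converting: (3/10)·U + (2/5)·V + (3/10)·W = (-19/10, 9/2).

(-19/10, 9/2)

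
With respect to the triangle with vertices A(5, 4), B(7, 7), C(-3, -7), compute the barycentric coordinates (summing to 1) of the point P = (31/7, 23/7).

(4/7, 2/7, 1/7)

Signed area of the reference triangle: [ABC] = ½·(5·(7−(-7)) + 7·(-7−4) + (-3)·(4−7)) = ½·(70 − 77 + 9) = 1.
[PBC] = ½·((31/7)·(7−(-7)) + 7·(-7−(23/7)) + (-3)·(23/7−7)) = ½·(62 − 72 + 78/7) = 4/7, so the A-coordinate is (4/7)/1 = 4/7.
[APC] = ½·(5·(23/7−(-7)) + (31/7)·(-7−4) + (-3)·(4−(23/7))) = ½·(360/7 − 341/7 − 15/7) = 2/7, so the B-coordinate is 2/7.
[ABP] = ½·(5·(7−(23/7)) + 7·(23/7−4) + (31/7)·(4−7)) = ½·(130/7 − 5 − 93/7) = 1/7, so the C-coordinate is 1/7.
Check: 4/7 + 2/7 + 1/7 = 1.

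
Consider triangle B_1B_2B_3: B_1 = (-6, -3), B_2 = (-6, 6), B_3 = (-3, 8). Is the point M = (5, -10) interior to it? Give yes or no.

Barycentric coordinates of M: (70/27, -142/27, 11/3).
The three coordinates are positive, negative, positive; a point is interior exactly when all three are positive.

no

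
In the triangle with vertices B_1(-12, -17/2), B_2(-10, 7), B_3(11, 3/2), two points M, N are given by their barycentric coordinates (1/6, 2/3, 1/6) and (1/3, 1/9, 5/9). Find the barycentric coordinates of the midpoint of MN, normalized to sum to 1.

Since both coordinate triples sum to 1, the midpoint's barycentrics are the componentwise average.
(1/6+1/3)/2 = 1/4; similarly 7/18 and 13/36.

(1/4, 7/18, 13/36)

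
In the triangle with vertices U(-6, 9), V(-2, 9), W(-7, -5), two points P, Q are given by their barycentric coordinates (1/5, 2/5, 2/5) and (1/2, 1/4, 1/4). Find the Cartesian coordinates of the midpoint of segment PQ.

(-201/40, 89/20)

Barycentric coordinates of the midpoint are the average: (7/20, 13/40, 13/40).
Converting: (7/20)·U + (13/40)·V + (13/40)·W = (-201/40, 89/20).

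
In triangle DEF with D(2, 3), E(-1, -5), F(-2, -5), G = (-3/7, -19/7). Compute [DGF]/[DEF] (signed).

[DEF] = ½·(2·(-5−(-5)) + (-1)·(-5−3) + (-2)·(3−(-5))) = ½·(0 + 8 − 16) = -4.
[DGF] = ½·(2·(-19/7−(-5)) + (-3/7)·(-5−3) + (-2)·(3−(-19/7))) = ½·(32/7 + 24/7 − 80/7) = -12/7, so the ratio is (-12/7)/(-4) = 3/7.

3/7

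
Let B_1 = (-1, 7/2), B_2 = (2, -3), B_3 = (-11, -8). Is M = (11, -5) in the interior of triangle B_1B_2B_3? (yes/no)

Barycentric coordinates of M: (-142/199, 446/199, -105/199).
The three coordinates are negative, positive, negative; a point is interior exactly when all three are positive.

no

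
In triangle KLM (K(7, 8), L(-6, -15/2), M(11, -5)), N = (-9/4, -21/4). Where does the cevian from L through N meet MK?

(9, 3/2)

Barycentric coordinates of N with respect to KLM: (1/8, 3/4, 1/8).
On side MK the L-coordinate is zero; dropping N's L-weight 3/4 and renormalizing the remaining 1/8 : 1/8 gives weights 1/2, 1/2 on M, K.
J = (1/2)·(11, -5) + (1/2)·(7, 8) = (9, 3/2).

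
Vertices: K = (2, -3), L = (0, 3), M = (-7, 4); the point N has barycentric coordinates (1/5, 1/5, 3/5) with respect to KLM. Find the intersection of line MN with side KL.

(1, 0)

Line MN meets KL where the M-coordinate vanishes; zeroing N's M-weight and renormalizing leaves K, L-weights 1/5 : 1/5 → (1/2, 1/2).
So J = (1/2)·K + (1/2)·L = (1, 0).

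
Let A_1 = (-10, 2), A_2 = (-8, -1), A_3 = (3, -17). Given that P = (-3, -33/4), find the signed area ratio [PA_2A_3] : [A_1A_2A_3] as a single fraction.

[A_1A_2A_3] = ½·((-10)·(-1−(-17)) + (-8)·(-17−2) + 3·(2−(-1))) = ½·(-160 + 152 + 9) = 1/2.
[PA_2A_3] = ½·((-3)·(-1−(-17)) + (-8)·(-17−(-33/4)) + 3·(-33/4−(-1))) = ½·(-48 + 70 − 87/4) = 1/8, so the ratio is (1/8)/(1/2) = 1/4.

1/4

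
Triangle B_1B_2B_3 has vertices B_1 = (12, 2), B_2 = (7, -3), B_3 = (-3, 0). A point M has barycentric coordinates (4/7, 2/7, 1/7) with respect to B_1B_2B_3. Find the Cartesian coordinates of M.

M = (4/7)·B_1 + (2/7)·B_2 + (1/7)·B_3.
x-coordinate: (4/7)·12 + (2/7)·7 + (1/7)·(-3) = 59/7.
y-coordinate: (4/7)·2 + (2/7)·(-3) + (1/7)·0 = 2/7.

(59/7, 2/7)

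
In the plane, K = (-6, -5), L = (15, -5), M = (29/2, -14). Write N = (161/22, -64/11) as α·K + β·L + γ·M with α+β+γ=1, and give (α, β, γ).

Signed area of the reference triangle: [KLM] = ½·((-6)·(-5−(-14)) + 15·(-14−(-5)) + (29/2)·(-5−(-5))) = ½·(-54 − 135 + 0) = -189/2.
[NLM] = ½·((161/22)·(-5−(-14)) + 15·(-14−(-64/11)) + (29/2)·(-64/11−(-5))) = ½·(1449/22 − 1350/11 − 261/22) = -378/11, so the K-coordinate is (-378/11)/(-189/2) = 4/11.
[KNM] = ½·((-6)·(-64/11−(-14)) + (161/22)·(-14−(-5)) + (29/2)·(-5−(-64/11))) = ½·(-540/11 − 1449/22 + 261/22) = -567/11, so the L-coordinate is 6/11.
[KLN] = ½·((-6)·(-5−(-64/11)) + 15·(-64/11−(-5)) + (161/22)·(-5−(-5))) = ½·(-54/11 − 135/11 + 0) = -189/22, so the M-coordinate is 1/11.

(4/11, 6/11, 1/11)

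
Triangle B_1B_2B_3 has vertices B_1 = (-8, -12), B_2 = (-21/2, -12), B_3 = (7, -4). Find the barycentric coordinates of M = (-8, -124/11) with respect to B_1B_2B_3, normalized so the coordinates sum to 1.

Signed area of the reference triangle: [B_1B_2B_3] = ½·((-8)·(-12−(-4)) + (-21/2)·(-4−(-12)) + 7·(-12−(-12))) = ½·(64 − 84 + 0) = -10.
[MB_2B_3] = ½·((-8)·(-12−(-4)) + (-21/2)·(-4−(-124/11)) + 7·(-124/11−(-12))) = ½·(64 − 840/11 + 56/11) = -40/11, so the B_1-coordinate is (-40/11)/(-10) = 4/11.
[B_1MB_3] = ½·((-8)·(-124/11−(-4)) + (-8)·(-4−(-12)) + 7·(-12−(-124/11))) = ½·(640/11 − 64 − 56/11) = -60/11, so the B_2-coordinate is 6/11.
[B_1B_2M] = ½·((-8)·(-12−(-124/11)) + (-21/2)·(-124/11−(-12)) + (-8)·(-12−(-12))) = ½·(64/11 − 84/11 + 0) = -10/11, so the B_3-coordinate is 1/11.
Check: 4/11 + 6/11 + 1/11 = 1.

(4/11, 6/11, 1/11)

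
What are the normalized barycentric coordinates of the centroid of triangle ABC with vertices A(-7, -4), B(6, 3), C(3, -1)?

The centroid is the average of the vertices, so each weight is 1/3.

(1/3, 1/3, 1/3)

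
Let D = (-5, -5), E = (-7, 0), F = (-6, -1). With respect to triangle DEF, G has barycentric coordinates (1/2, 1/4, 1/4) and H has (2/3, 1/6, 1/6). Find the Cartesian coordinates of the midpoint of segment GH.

Barycentric coordinates of the midpoint are the average: (7/12, 5/24, 5/24).
Converting: (7/12)·D + (5/24)·E + (5/24)·F = (-45/8, -25/8).

(-45/8, -25/8)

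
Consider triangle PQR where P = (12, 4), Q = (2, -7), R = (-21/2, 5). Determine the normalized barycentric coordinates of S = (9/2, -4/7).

Signed area of the reference triangle: [PQR] = ½·(12·(-7−5) + 2·(5−4) + (-21/2)·(4−(-7))) = ½·(-144 + 2 − 231/2) = -515/4.
[SQR] = ½·((9/2)·(-7−5) + 2·(5−(-4/7)) + (-21/2)·(-4/7−(-7))) = ½·(-54 + 78/7 − 135/2) = -1545/28, so the P-coordinate is (-1545/28)/(-515/4) = 3/7.
[PSR] = ½·(12·(-4/7−5) + (9/2)·(5−4) + (-21/2)·(4−(-4/7))) = ½·(-468/7 + 9/2 − 48) = -1545/28, so the Q-coordinate is 3/7.
[PQS] = ½·(12·(-7−(-4/7)) + 2·(-4/7−4) + (9/2)·(4−(-7))) = ½·(-540/7 − 64/7 + 99/2) = -515/28, so the R-coordinate is 1/7.
Check: 3/7 + 3/7 + 1/7 = 1.

(3/7, 3/7, 1/7)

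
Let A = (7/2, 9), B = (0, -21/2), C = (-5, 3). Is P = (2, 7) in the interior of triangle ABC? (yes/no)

Barycentric coordinates of P: (458/579, 32/579, 89/579).
The three coordinates are positive, positive, positive; a point is interior exactly when all three are positive.

yes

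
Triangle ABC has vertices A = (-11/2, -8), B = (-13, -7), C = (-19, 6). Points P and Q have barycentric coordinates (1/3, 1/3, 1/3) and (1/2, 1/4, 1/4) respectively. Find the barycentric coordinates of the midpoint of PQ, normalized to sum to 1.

Since both coordinate triples sum to 1, the midpoint's barycentrics are the componentwise average.
(1/3+1/2)/2 = 5/12; similarly 7/24 and 7/24.

(5/12, 7/24, 7/24)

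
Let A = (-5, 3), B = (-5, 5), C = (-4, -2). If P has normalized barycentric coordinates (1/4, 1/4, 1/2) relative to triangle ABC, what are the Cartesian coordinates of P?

(-9/2, 1)

P = (1/4)·A + (1/4)·B + (1/2)·C.
x-coordinate: (1/4)·(-5) + (1/4)·(-5) + (1/2)·(-4) = -9/2.
y-coordinate: (1/4)·3 + (1/4)·5 + (1/2)·(-2) = 1.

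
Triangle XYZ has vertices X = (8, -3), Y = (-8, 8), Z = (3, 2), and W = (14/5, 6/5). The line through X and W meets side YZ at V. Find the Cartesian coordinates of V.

(-2/3, 4)

Barycentric coordinates of W with respect to XYZ: (2/5, 1/5, 2/5).
On side YZ the X-coordinate is zero; dropping W's X-weight 2/5 and renormalizing the remaining 1/5 : 2/5 gives weights 1/3, 2/3 on Y, Z.
V = (1/3)·(-8, 8) + (2/3)·(3, 2) = (-2/3, 4).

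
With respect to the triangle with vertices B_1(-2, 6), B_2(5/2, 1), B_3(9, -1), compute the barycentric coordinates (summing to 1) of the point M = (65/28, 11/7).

Signed area of the reference triangle: [B_1B_2B_3] = ½·((-2)·(1−(-1)) + (5/2)·(-1−6) + 9·(6−1)) = ½·(-4 − 35/2 + 45) = 47/4.
[MB_2B_3] = ½·((65/28)·(1−(-1)) + (5/2)·(-1−(11/7)) + 9·(11/7−1)) = ½·(65/14 − 45/7 + 36/7) = 47/28, so the B_1-coordinate is (47/28)/(47/4) = 1/7.
[B_1MB_3] = ½·((-2)·(11/7−(-1)) + (65/28)·(-1−6) + 9·(6−(11/7))) = ½·(-36/7 − 65/4 + 279/7) = 517/56, so the B_2-coordinate is 11/14.
[B_1B_2M] = ½·((-2)·(1−(11/7)) + (5/2)·(11/7−6) + (65/28)·(6−1)) = ½·(8/7 − 155/14 + 325/28) = 47/56, so the B_3-coordinate is 1/14.

(1/7, 11/14, 1/14)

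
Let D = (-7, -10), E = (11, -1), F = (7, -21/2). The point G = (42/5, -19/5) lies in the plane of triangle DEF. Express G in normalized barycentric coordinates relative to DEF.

(1/10, 7/10, 1/5)

Signed area of the reference triangle: [DEF] = ½·((-7)·(-1−(-21/2)) + 11·(-21/2−(-10)) + 7·(-10−(-1))) = ½·(-133/2 − 11/2 − 63) = -135/2.
[GEF] = ½·((42/5)·(-1−(-21/2)) + 11·(-21/2−(-19/5)) + 7·(-19/5−(-1))) = ½·(399/5 − 737/10 − 98/5) = -27/4, so the D-coordinate is (-27/4)/(-135/2) = 1/10.
[DGF] = ½·((-7)·(-19/5−(-21/2)) + (42/5)·(-21/2−(-10)) + 7·(-10−(-19/5))) = ½·(-469/10 − 21/5 − 217/5) = -189/4, so the E-coordinate is 7/10.
[DEG] = ½·((-7)·(-1−(-19/5)) + 11·(-19/5−(-10)) + (42/5)·(-10−(-1))) = ½·(-98/5 + 341/5 − 378/5) = -27/2, so the F-coordinate is 1/5.
Check: 1/10 + 7/10 + 1/5 = 1.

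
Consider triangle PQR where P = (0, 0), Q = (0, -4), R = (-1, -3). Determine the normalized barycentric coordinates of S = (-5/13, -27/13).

(5/13, 3/13, 5/13)

Signed area of the reference triangle: [PQR] = ½·(0·(-4−(-3)) + 0·(-3−0) + (-1)·(0−(-4))) = ½·(0 + 0 − 4) = -2.
[SQR] = ½·((-5/13)·(-4−(-3)) + 0·(-3−(-27/13)) + (-1)·(-27/13−(-4))) = ½·(5/13 + 0 − 25/13) = -10/13, so the P-coordinate is (-10/13)/(-2) = 5/13.
[PSR] = ½·(0·(-27/13−(-3)) + (-5/13)·(-3−0) + (-1)·(0−(-27/13))) = ½·(0 + 15/13 − 27/13) = -6/13, so the Q-coordinate is 3/13.
[PQS] = ½·(0·(-4−(-27/13)) + 0·(-27/13−0) + (-5/13)·(0−(-4))) = ½·(0 + 0 − 20/13) = -10/13, so the R-coordinate is 5/13.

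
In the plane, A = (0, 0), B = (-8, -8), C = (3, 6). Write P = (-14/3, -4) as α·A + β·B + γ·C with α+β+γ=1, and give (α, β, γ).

Signed area of the reference triangle: [ABC] = ½·(0·(-8−6) + (-8)·(6−0) + 3·(0−(-8))) = ½·(0 − 48 + 24) = -12.
[PBC] = ½·((-14/3)·(-8−6) + (-8)·(6−(-4)) + 3·(-4−(-8))) = ½·(196/3 − 80 + 12) = -4/3, so the A-coordinate is (-4/3)/(-12) = 1/9.
[APC] = ½·(0·(-4−6) + (-14/3)·(6−0) + 3·(0−(-4))) = ½·(0 − 28 + 12) = -8, so the B-coordinate is 2/3.
[ABP] = ½·(0·(-8−(-4)) + (-8)·(-4−0) + (-14/3)·(0−(-8))) = ½·(0 + 32 − 112/3) = -8/3, so the C-coordinate is 2/9.
Check: 1/9 + 2/3 + 2/9 = 1.

(1/9, 2/3, 2/9)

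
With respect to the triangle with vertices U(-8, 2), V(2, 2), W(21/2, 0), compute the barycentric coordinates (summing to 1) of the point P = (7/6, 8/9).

(5/9, -1/9, 5/9)

Signed area of the reference triangle: [UVW] = ½·((-8)·(2−0) + 2·(0−2) + (21/2)·(2−2)) = ½·(-16 − 4 + 0) = -10.
[PVW] = ½·((7/6)·(2−0) + 2·(0−(8/9)) + (21/2)·(8/9−2)) = ½·(7/3 − 16/9 − 35/3) = -50/9, so the U-coordinate is (-50/9)/(-10) = 5/9.
[UPW] = ½·((-8)·(8/9−0) + (7/6)·(0−2) + (21/2)·(2−(8/9))) = ½·(-64/9 − 7/3 + 35/3) = 10/9, so the V-coordinate is -1/9.
[UVP] = ½·((-8)·(2−(8/9)) + 2·(8/9−2) + (7/6)·(2−2)) = ½·(-80/9 − 20/9 + 0) = -50/9, so the W-coordinate is 5/9.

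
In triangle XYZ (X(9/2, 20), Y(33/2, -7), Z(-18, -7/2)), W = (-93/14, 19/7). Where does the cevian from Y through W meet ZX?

Barycentric coordinates of W with respect to XYZ: (2/7, 1/7, 4/7).
On side ZX the Y-coordinate is zero; dropping W's Y-weight 1/7 and renormalizing the remaining 4/7 : 2/7 gives weights 2/3, 1/3 on Z, X.
V = (2/3)·(-18, -7/2) + (1/3)·(9/2, 20) = (-21/2, 13/3).

(-21/2, 13/3)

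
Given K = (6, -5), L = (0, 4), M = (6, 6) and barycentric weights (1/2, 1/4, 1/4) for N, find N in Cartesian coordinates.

N = (1/2)·K + (1/4)·L + (1/4)·M.
x-coordinate: (1/2)·6 + (1/4)·0 + (1/4)·6 = 9/2.
y-coordinate: (1/2)·(-5) + (1/4)·4 + (1/4)·6 = 0.

(9/2, 0)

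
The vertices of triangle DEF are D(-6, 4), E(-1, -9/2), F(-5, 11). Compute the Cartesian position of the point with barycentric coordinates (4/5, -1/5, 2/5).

G = (4/5)·D + (-1/5)·E + (2/5)·F.
x-coordinate: (4/5)·(-6) + (-1/5)·(-1) + (2/5)·(-5) = -33/5.
y-coordinate: (4/5)·4 + (-1/5)·(-9/2) + (2/5)·11 = 17/2.

(-33/5, 17/2)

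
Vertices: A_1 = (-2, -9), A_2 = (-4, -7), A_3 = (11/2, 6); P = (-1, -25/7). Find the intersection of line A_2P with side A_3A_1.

(3, 1)

Barycentric coordinates of P with respect to A_1A_2A_3: (1/7, 4/7, 2/7).
On side A_3A_1 the A_2-coordinate is zero; dropping P's A_2-weight 4/7 and renormalizing the remaining 2/7 : 1/7 gives weights 2/3, 1/3 on A_3, A_1.
Q = (2/3)·(11/2, 6) + (1/3)·(-2, -9) = (3, 1).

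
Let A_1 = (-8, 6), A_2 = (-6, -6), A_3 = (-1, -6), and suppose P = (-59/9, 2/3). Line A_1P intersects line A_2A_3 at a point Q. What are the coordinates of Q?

(-19/4, -6)

Barycentric coordinates of P with respect to A_1A_2A_3: (5/9, 1/3, 1/9).
On side A_2A_3 the A_1-coordinate is zero; dropping P's A_1-weight 5/9 and renormalizing the remaining 1/3 : 1/9 gives weights 3/4, 1/4 on A_2, A_3.
Q = (3/4)·(-6, -6) + (1/4)·(-1, -6) = (-19/4, -6).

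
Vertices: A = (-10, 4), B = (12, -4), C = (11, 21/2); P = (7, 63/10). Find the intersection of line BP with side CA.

(23/4, 71/8)

Barycentric coordinates of P with respect to ABC: (1/5, 1/5, 3/5).
On side CA the B-coordinate is zero; dropping P's B-weight 1/5 and renormalizing the remaining 3/5 : 1/5 gives weights 3/4, 1/4 on C, A.
Q = (3/4)·(11, 21/2) + (1/4)·(-10, 4) = (23/4, 71/8).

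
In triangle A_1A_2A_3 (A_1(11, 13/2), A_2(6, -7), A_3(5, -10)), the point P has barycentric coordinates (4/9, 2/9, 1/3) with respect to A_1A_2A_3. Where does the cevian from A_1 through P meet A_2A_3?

Line A_1P meets A_2A_3 where the A_1-coordinate vanishes; zeroing P's A_1-weight and renormalizing leaves A_2, A_3-weights 2/9 : 1/3 → (2/5, 3/5).
So Q = (2/5)·A_2 + (3/5)·A_3 = (27/5, -44/5).

(27/5, -44/5)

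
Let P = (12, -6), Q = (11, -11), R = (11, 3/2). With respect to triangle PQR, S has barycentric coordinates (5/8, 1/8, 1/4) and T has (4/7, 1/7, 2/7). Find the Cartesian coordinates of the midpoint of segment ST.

(1299/112, -261/56)

Barycentric coordinates of the midpoint are the average: (67/112, 15/112, 15/56).
Converting: (67/112)·P + (15/112)·Q + (15/56)·R = (1299/112, -261/56).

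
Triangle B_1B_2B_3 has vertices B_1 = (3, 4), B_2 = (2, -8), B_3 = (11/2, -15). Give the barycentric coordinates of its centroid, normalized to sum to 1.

The centroid is the average of the vertices, so each weight is 1/3.

(1/3, 1/3, 1/3)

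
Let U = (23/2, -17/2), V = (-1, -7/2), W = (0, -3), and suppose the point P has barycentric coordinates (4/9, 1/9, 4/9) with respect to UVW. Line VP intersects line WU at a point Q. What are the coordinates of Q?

(23/4, -23/4)

Line VP meets WU where the V-coordinate vanishes; zeroing P's V-weight and renormalizing leaves W, U-weights 4/9 : 4/9 → (1/2, 1/2).
So Q = (1/2)·W + (1/2)·U = (23/4, -23/4).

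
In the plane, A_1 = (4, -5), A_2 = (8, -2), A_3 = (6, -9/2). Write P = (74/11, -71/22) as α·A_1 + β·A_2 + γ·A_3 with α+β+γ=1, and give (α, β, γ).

(2/11, 6/11, 3/11)

Signed area of the reference triangle: [A_1A_2A_3] = ½·(4·(-2−(-9/2)) + 8·(-9/2−(-5)) + 6·(-5−(-2))) = ½·(10 + 4 − 18) = -2.
[PA_2A_3] = ½·((74/11)·(-2−(-9/2)) + 8·(-9/2−(-71/22)) + 6·(-71/22−(-2))) = ½·(185/11 − 112/11 − 81/11) = -4/11, so the A_1-coordinate is (-4/11)/(-2) = 2/11.
[A_1PA_3] = ½·(4·(-71/22−(-9/2)) + (74/11)·(-9/2−(-5)) + 6·(-5−(-71/22))) = ½·(56/11 + 37/11 − 117/11) = -12/11, so the A_2-coordinate is 6/11.
[A_1A_2P] = ½·(4·(-2−(-71/22)) + 8·(-71/22−(-5)) + (74/11)·(-5−(-2))) = ½·(54/11 + 156/11 − 222/11) = -6/11, so the A_3-coordinate is 3/11.
Check: 2/11 + 6/11 + 3/11 = 1.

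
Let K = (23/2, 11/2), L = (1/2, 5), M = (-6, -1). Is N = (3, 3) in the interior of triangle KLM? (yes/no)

yes

Barycentric coordinates of N: (112/251, 46/251, 93/251).
The three coordinates are positive, positive, positive; a point is interior exactly when all three are positive.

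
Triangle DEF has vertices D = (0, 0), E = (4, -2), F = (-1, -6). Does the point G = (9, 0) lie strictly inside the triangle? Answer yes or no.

Barycentric coordinates of G: (-5/13, 27/13, -9/13).
The three coordinates are negative, positive, negative; a point is interior exactly when all three are positive.

no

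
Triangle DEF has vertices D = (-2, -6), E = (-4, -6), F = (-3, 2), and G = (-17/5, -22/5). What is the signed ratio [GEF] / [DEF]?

1/5

[DEF] = ½·((-2)·(-6−2) + (-4)·(2−(-6)) + (-3)·(-6−(-6))) = ½·(16 − 32 + 0) = -8.
[GEF] = ½·((-17/5)·(-6−2) + (-4)·(2−(-22/5)) + (-3)·(-22/5−(-6))) = ½·(136/5 − 128/5 − 24/5) = -8/5, so the ratio is (-8/5)/(-8) = 1/5.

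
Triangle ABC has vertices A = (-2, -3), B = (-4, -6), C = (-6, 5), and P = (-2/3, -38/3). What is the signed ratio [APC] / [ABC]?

1

[ABC] = ½·((-2)·(-6−5) + (-4)·(5−(-3)) + (-6)·(-3−(-6))) = ½·(22 − 32 − 18) = -14.
[APC] = ½·((-2)·(-38/3−5) + (-2/3)·(5−(-3)) + (-6)·(-3−(-38/3))) = ½·(106/3 − 16/3 − 58) = -14, so the ratio is (-14)/(-14) = 1.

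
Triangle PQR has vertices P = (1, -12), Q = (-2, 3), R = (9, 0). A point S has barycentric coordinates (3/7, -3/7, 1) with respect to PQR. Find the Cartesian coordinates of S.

(72/7, -45/7)

S = (3/7)·P + (-3/7)·Q + 1·R.
x-coordinate: (3/7)·1 + (-3/7)·(-2) + 1·9 = 72/7.
y-coordinate: (3/7)·(-12) + (-3/7)·3 + 1·0 = -45/7.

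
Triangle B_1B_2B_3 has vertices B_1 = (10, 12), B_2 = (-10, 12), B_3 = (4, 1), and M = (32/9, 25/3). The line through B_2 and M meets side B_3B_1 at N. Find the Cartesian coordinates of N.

(52/7, 51/7)

Barycentric coordinates of M with respect to B_1B_2B_3: (4/9, 2/9, 1/3).
On side B_3B_1 the B_2-coordinate is zero; dropping M's B_2-weight 2/9 and renormalizing the remaining 1/3 : 4/9 gives weights 3/7, 4/7 on B_3, B_1.
N = (3/7)·(4, 1) + (4/7)·(10, 12) = (52/7, 51/7).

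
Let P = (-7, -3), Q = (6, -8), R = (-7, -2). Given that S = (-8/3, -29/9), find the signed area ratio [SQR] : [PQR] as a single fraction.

[PQR] = ½·((-7)·(-8−(-2)) + 6·(-2−(-3)) + (-7)·(-3−(-8))) = ½·(42 + 6 − 35) = 13/2.
[SQR] = ½·((-8/3)·(-8−(-2)) + 6·(-2−(-29/9)) + (-7)·(-29/9−(-8))) = ½·(16 + 22/3 − 301/9) = -91/18, so the ratio is (-91/18)/(13/2) = -7/9.

-7/9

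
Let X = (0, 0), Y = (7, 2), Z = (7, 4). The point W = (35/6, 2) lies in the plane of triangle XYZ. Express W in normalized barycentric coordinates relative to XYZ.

(1/6, 2/3, 1/6)

Signed area of the reference triangle: [XYZ] = ½·(0·(2−4) + 7·(4−0) + 7·(0−2)) = ½·(0 + 28 − 14) = 7.
[WYZ] = ½·((35/6)·(2−4) + 7·(4−2) + 7·(2−2)) = ½·(-35/3 + 14 + 0) = 7/6, so the X-coordinate is (7/6)/7 = 1/6.
[XWZ] = ½·(0·(2−4) + (35/6)·(4−0) + 7·(0−2)) = ½·(0 + 70/3 − 14) = 14/3, so the Y-coordinate is 2/3.
[XYW] = ½·(0·(2−2) + 7·(2−0) + (35/6)·(0−2)) = ½·(0 + 14 − 35/3) = 7/6, so the Z-coordinate is 1/6.
Check: 1/6 + 2/3 + 1/6 = 1.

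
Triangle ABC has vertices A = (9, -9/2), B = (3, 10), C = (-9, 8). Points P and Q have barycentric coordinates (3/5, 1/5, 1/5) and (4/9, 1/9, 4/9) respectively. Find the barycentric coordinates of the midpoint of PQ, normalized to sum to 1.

Since both coordinate triples sum to 1, the midpoint's barycentrics are the componentwise average.
(3/5+4/9)/2 = 47/90; similarly 7/45 and 29/90.

(47/90, 7/45, 29/90)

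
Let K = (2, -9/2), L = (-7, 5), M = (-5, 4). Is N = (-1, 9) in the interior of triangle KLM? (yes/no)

no

Barycentric coordinates of N: (-7/5, -69/10, 93/10).
The three coordinates are negative, negative, positive; a point is interior exactly when all three are positive.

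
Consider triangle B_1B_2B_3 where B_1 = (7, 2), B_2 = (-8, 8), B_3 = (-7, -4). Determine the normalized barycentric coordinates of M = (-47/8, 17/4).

Signed area of the reference triangle: [B_1B_2B_3] = ½·(7·(8−(-4)) + (-8)·(-4−2) + (-7)·(2−8)) = ½·(84 + 48 + 42) = 87.
[MB_2B_3] = ½·((-47/8)·(8−(-4)) + (-8)·(-4−(17/4)) + (-7)·(17/4−8)) = ½·(-141/2 + 66 + 105/4) = 87/8, so the B_1-coordinate is (87/8)/87 = 1/8.
[B_1MB_3] = ½·(7·(17/4−(-4)) + (-47/8)·(-4−2) + (-7)·(2−(17/4))) = ½·(231/4 + 141/4 + 63/4) = 435/8, so the B_2-coordinate is 5/8.
[B_1B_2M] = ½·(7·(8−(17/4)) + (-8)·(17/4−2) + (-47/8)·(2−8)) = ½·(105/4 − 18 + 141/4) = 87/4, so the B_3-coordinate is 1/4.

(1/8, 5/8, 1/4)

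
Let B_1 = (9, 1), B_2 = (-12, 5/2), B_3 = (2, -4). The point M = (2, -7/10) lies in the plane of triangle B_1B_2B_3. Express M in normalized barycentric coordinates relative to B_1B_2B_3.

(2/5, 1/5, 2/5)

Signed area of the reference triangle: [B_1B_2B_3] = ½·(9·(5/2−(-4)) + (-12)·(-4−1) + 2·(1−(5/2))) = ½·(117/2 + 60 − 3) = 231/4.
[MB_2B_3] = ½·(2·(5/2−(-4)) + (-12)·(-4−(-7/10)) + 2·(-7/10−(5/2))) = ½·(13 + 198/5 − 32/5) = 231/10, so the B_1-coordinate is (231/10)/(231/4) = 2/5.
[B_1MB_3] = ½·(9·(-7/10−(-4)) + 2·(-4−1) + 2·(1−(-7/10))) = ½·(297/10 − 10 + 17/5) = 231/20, so the B_2-coordinate is 1/5.
[B_1B_2M] = ½·(9·(5/2−(-7/10)) + (-12)·(-7/10−1) + 2·(1−(5/2))) = ½·(144/5 + 102/5 − 3) = 231/10, so the B_3-coordinate is 2/5.
Check: 2/5 + 1/5 + 2/5 = 1.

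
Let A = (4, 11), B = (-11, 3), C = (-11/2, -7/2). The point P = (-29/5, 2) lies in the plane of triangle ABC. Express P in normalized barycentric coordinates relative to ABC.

Signed area of the reference triangle: [ABC] = ½·(4·(3−(-7/2)) + (-11)·(-7/2−11) + (-11/2)·(11−3)) = ½·(26 + 319/2 − 44) = 283/4.
[PBC] = ½·((-29/5)·(3−(-7/2)) + (-11)·(-7/2−2) + (-11/2)·(2−3)) = ½·(-377/10 + 121/2 + 11/2) = 283/20, so the A-coordinate is (283/20)/(283/4) = 1/5.
[APC] = ½·(4·(2−(-7/2)) + (-29/5)·(-7/2−11) + (-11/2)·(11−2)) = ½·(22 + 841/10 − 99/2) = 283/10, so the B-coordinate is 2/5.
[ABP] = ½·(4·(3−2) + (-11)·(2−11) + (-29/5)·(11−3)) = ½·(4 + 99 − 232/5) = 283/10, so the C-coordinate is 2/5.
Check: 1/5 + 2/5 + 2/5 = 1.

(1/5, 2/5, 2/5)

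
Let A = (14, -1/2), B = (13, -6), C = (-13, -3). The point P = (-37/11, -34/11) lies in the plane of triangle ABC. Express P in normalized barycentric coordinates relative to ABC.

Signed area of the reference triangle: [ABC] = ½·(14·(-6−(-3)) + 13·(-3−(-1/2)) + (-13)·(-1/2−(-6))) = ½·(-42 − 65/2 − 143/2) = -73.
[PBC] = ½·((-37/11)·(-6−(-3)) + 13·(-3−(-34/11)) + (-13)·(-34/11−(-6))) = ½·(111/11 + 13/11 − 416/11) = -146/11, so the A-coordinate is (-146/11)/(-73) = 2/11.
[APC] = ½·(14·(-34/11−(-3)) + (-37/11)·(-3−(-1/2)) + (-13)·(-1/2−(-34/11))) = ½·(-14/11 + 185/22 − 741/22) = -146/11, so the B-coordinate is 2/11.
[ABP] = ½·(14·(-6−(-34/11)) + 13·(-34/11−(-1/2)) + (-37/11)·(-1/2−(-6))) = ½·(-448/11 − 741/22 − 37/2) = -511/11, so the C-coordinate is 7/11.
Check: 2/11 + 2/11 + 7/11 = 1.

(2/11, 2/11, 7/11)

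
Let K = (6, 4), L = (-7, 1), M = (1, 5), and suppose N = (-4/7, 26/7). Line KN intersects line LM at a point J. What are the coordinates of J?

(-5/3, 11/3)

Barycentric coordinates of N with respect to KLM: (1/7, 2/7, 4/7).
On side LM the K-coordinate is zero; dropping N's K-weight 1/7 and renormalizing the remaining 2/7 : 4/7 gives weights 1/3, 2/3 on L, M.
J = (1/3)·(-7, 1) + (2/3)·(1, 5) = (-5/3, 11/3).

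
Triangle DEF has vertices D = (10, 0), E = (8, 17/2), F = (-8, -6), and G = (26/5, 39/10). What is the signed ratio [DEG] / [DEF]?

[DEF] = ½·(10·(17/2−(-6)) + 8·(-6−0) + (-8)·(0−(17/2))) = ½·(145 − 48 + 68) = 165/2.
[DEG] = ½·(10·(17/2−(39/10)) + 8·(39/10−0) + (26/5)·(0−(17/2))) = ½·(46 + 156/5 − 221/5) = 33/2, so the ratio is (33/2)/(165/2) = 1/5.

1/5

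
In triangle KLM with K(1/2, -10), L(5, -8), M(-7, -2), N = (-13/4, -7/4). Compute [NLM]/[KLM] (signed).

[KLM] = ½·((1/2)·(-8−(-2)) + 5·(-2−(-10)) + (-7)·(-10−(-8))) = ½·(-3 + 40 + 14) = 51/2.
[NLM] = ½·((-13/4)·(-8−(-2)) + 5·(-2−(-7/4)) + (-7)·(-7/4−(-8))) = ½·(39/2 − 5/4 − 175/4) = -51/4, so the ratio is (-51/4)/(51/2) = -1/2.

-1/2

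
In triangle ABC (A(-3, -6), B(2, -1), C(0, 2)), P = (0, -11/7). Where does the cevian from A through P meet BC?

(6/5, 1/5)

Barycentric coordinates of P with respect to ABC: (2/7, 3/7, 2/7).
On side BC the A-coordinate is zero; dropping P's A-weight 2/7 and renormalizing the remaining 3/7 : 2/7 gives weights 3/5, 2/5 on B, C.
Q = (3/5)·(2, -1) + (2/5)·(0, 2) = (6/5, 1/5).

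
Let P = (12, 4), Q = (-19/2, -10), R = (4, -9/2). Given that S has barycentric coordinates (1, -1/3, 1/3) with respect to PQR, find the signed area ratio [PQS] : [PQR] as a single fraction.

The signed ratio [PQS]/[PQR] equals the barycentric coordinate of S at vertex R, which is 1/3.

1/3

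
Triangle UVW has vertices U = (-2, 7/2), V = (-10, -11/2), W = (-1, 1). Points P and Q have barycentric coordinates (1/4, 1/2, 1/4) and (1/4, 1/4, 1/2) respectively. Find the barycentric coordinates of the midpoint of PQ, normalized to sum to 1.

(1/4, 3/8, 3/8)

Since both coordinate triples sum to 1, the midpoint's barycentrics are the componentwise average.
(1/4+1/4)/2 = 1/4; similarly 3/8 and 3/8.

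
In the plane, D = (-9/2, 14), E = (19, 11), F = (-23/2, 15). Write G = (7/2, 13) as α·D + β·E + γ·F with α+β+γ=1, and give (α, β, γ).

(2/5, 2/5, 1/5)

Signed area of the reference triangle: [DEF] = ½·((-9/2)·(11−15) + 19·(15−14) + (-23/2)·(14−11)) = ½·(18 + 19 − 69/2) = 5/4.
[GEF] = ½·((7/2)·(11−15) + 19·(15−13) + (-23/2)·(13−11)) = ½·(-14 + 38 − 23) = 1/2, so the D-coordinate is (1/2)/(5/4) = 2/5.
[DGF] = ½·((-9/2)·(13−15) + (7/2)·(15−14) + (-23/2)·(14−13)) = ½·(9 + 7/2 − 23/2) = 1/2, so the E-coordinate is 2/5.
[DEG] = ½·((-9/2)·(11−13) + 19·(13−14) + (7/2)·(14−11)) = ½·(9 − 19 + 21/2) = 1/4, so the F-coordinate is 1/5.
Check: 2/5 + 2/5 + 1/5 = 1.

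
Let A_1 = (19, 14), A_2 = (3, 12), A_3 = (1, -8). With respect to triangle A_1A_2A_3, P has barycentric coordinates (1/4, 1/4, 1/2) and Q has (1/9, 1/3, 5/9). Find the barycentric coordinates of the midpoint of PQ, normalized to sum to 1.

(13/72, 7/24, 19/36)

Since both coordinate triples sum to 1, the midpoint's barycentrics are the componentwise average.
(1/4+1/9)/2 = 13/72; similarly 7/24 and 19/36.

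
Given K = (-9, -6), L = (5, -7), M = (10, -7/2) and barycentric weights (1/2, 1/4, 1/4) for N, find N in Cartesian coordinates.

N = (1/2)·K + (1/4)·L + (1/4)·M.
x-coordinate: (1/2)·(-9) + (1/4)·5 + (1/4)·10 = -3/4.
y-coordinate: (1/2)·(-6) + (1/4)·(-7) + (1/4)·(-7/2) = -45/8.

(-3/4, -45/8)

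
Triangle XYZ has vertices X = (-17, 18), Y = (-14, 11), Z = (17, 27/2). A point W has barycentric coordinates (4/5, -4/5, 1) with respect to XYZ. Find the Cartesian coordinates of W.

(73/5, 191/10)

W = (4/5)·X + (-4/5)·Y + 1·Z.
x-coordinate: (4/5)·(-17) + (-4/5)·(-14) + 1·17 = 73/5.
y-coordinate: (4/5)·18 + (-4/5)·11 + 1·(27/2) = 191/10.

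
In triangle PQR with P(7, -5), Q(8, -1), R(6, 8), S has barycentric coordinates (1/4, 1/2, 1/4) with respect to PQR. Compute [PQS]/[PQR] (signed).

The signed ratio [PQS]/[PQR] equals the barycentric coordinate of S at vertex R, which is 1/4.

1/4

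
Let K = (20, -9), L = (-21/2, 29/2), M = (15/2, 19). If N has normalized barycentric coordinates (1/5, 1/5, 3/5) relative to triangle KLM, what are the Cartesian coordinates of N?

N = (1/5)·K + (1/5)·L + (3/5)·M.
x-coordinate: (1/5)·20 + (1/5)·(-21/2) + (3/5)·(15/2) = 32/5.
y-coordinate: (1/5)·(-9) + (1/5)·(29/2) + (3/5)·19 = 25/2.

(32/5, 25/2)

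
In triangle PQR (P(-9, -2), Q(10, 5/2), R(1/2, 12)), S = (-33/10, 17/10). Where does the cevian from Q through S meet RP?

Barycentric coordinates of S with respect to PQR: (3/5, 1/5, 1/5).
On side RP the Q-coordinate is zero; dropping S's Q-weight 1/5 and renormalizing the remaining 1/5 : 3/5 gives weights 1/4, 3/4 on R, P.
T = (1/4)·(1/2, 12) + (3/4)·(-9, -2) = (-53/8, 3/2).

(-53/8, 3/2)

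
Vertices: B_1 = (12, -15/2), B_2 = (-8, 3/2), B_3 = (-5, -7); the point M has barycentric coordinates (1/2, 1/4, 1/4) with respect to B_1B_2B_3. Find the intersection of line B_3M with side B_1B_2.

(16/3, -9/2)

Line B_3M meets B_1B_2 where the B_3-coordinate vanishes; zeroing M's B_3-weight and renormalizing leaves B_1, B_2-weights 1/2 : 1/4 → (2/3, 1/3).
So N = (2/3)·B_1 + (1/3)·B_2 = (16/3, -9/2).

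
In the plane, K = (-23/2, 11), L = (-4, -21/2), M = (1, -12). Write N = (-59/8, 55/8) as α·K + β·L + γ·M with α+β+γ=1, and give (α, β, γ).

(17/20, -9/20, 3/5)

Signed area of the reference triangle: [KLM] = ½·((-23/2)·(-21/2−(-12)) + (-4)·(-12−11) + 1·(11−(-21/2))) = ½·(-69/4 + 92 + 43/2) = 385/8.
[NLM] = ½·((-59/8)·(-21/2−(-12)) + (-4)·(-12−(55/8)) + 1·(55/8−(-21/2))) = ½·(-177/16 + 151/2 + 139/8) = 1309/32, so the K-coordinate is (1309/32)/(385/8) = 17/20.
[KNM] = ½·((-23/2)·(55/8−(-12)) + (-59/8)·(-12−11) + 1·(11−(55/8))) = ½·(-3473/16 + 1357/8 + 33/8) = -693/32, so the L-coordinate is -9/20.
[KLN] = ½·((-23/2)·(-21/2−(55/8)) + (-4)·(55/8−11) + (-59/8)·(11−(-21/2))) = ½·(3197/16 + 33/2 − 2537/16) = 231/8, so the M-coordinate is 3/5.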